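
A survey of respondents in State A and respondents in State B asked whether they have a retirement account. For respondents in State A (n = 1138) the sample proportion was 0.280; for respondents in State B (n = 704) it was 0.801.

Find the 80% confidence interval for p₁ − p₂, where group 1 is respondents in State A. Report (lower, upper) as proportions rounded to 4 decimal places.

The two standard errors are √(0.2800×0.7200/1138) = 0.01331 and √(0.8010×0.1990/704) = 0.01505.
Because the samples are independent, SE_diff = √(0.01331² + 0.01505²) = 0.02009.
Using z* = 1.282 for 80%, ME = 1.282 × 0.02009 = 0.02576.
p̂₁ − p̂₂ = -0.5210; interval -0.5210 ± 0.02576 gives (-0.5468, -0.4952).

(-0.5468, -0.4952)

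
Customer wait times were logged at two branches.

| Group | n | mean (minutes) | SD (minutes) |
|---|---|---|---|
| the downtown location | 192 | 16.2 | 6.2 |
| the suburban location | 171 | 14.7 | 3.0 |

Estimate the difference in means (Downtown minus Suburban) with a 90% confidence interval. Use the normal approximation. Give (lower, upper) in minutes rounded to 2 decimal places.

SE₁ = s₁/√n₁ = 6.2/√192 = 0.4474; SE₂ = 3.0/√171 = 0.2294.
Independent samples, unequal variances: SE_diff = √(SE₁² + SE₂²) = √(0.20016676 + 0.05262436) = 0.5028.
z* = 1.645, so margin of error = 1.645 × 0.5028 = 0.8271.
Difference in means = 16.2 − 14.7 = 1.5000.
1.5000 ± 0.8271 → (0.67, 2.33).

(0.67, 2.33)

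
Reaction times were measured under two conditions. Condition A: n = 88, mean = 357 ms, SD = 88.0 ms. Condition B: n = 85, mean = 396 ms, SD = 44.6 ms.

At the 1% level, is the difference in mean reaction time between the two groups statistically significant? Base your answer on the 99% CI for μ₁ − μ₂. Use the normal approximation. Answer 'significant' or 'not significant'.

significant

SE₁ = s₁/√n₁ = 88.0/√88 = 9.3808; SE₂ = 44.6/√85 = 4.8375.
Independent samples, unequal variances: SE_diff = √(SE₁² + SE₂²) = √(87.99940864 + 23.40140625) = 10.5547.
z* = 2.576, so margin of error = 2.576 × 10.5547 = 27.1889.
Difference in means = 357 − 396 = -39.0000.
-39.0000 ± 27.1889 → (-66.1889, -11.8111).
The interval (-66.1889, -11.8111) does not contain 0, so the difference is significant.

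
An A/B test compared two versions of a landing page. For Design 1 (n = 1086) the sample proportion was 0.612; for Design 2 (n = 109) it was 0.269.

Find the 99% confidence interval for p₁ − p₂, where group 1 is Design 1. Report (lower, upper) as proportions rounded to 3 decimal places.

(0.227, 0.459)

Each SE is √(p̂(1−p̂)/n): √(0.6120·0.3880/1086) = 0.01479 and √(0.2690·0.7310/109) = 0.04247.
SE(p̂₁ − p̂₂) = √(SE₁² + SE₂²) = √(0.0002187441 + 0.0018037009) = 0.04497, since the two samples are independent.
At 99% confidence z* = 2.576; margin = 2.576 × 0.04497 = 0.11584.
The difference is 0.6120 − 0.2690 = 0.3430, so the interval is 0.3430 ± 0.11584 = (0.227, 0.459).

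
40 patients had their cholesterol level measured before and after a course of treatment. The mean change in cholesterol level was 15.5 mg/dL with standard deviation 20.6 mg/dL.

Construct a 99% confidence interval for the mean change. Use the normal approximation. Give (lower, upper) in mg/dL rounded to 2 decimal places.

(7.11, 23.89)

Paired design: SE = s_d/√n = 20.6/√40 = 3.2571.
z* = 2.576; margin of error = 2.576 × 3.2571 = 8.3903.
15.5 ± 8.3903 → (7.11, 23.89).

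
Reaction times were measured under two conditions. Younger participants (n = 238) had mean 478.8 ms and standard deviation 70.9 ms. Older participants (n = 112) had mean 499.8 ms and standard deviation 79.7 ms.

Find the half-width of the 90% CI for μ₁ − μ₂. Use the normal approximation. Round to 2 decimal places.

Standard errors of each mean: 70.9/√238 = 4.5958 and 79.7/√112 = 7.5309.
SE(x̄₁ − x̄₂) = √(4.5958² + 7.5309²) = 8.8225 for independent samples with unequal variances.
With z* = 1.645, the margin is 1.645 × 8.8225 = 14.5130.

14.51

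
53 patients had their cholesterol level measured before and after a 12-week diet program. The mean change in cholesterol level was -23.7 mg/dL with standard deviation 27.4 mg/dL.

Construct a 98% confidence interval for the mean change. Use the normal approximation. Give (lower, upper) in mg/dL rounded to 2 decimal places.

This is a matched-pairs design, so SE = s_d/√n = 27.4/√53 = 3.7637.
Margin = 2.326 × 3.7637 = 8.7544; the interval is -23.7 ± 8.7544 = (-32.45, -14.95).

(-32.45, -14.95)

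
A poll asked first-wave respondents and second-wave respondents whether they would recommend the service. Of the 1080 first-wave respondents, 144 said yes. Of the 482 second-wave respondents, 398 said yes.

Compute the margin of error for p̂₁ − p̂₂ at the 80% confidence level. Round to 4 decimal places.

p̂₁ = 144/1080 = 0.1333 and p̂₂ = 398/482 = 0.8257.
SE₁ = √(p̂₁(1−p̂₁)/n₁) = √(0.1333·0.8667/1080) = 0.01034; SE₂ = √(0.8257·0.1743/482) = 0.01728.
Independent samples: SE of the difference = √(SE₁² + SE₂²) = √(0.0001069156 + 0.0002985984) = 0.02014.
z* for 80% confidence is 1.282, so the margin of error is 1.282 × 0.02014 = 0.02582.

0.0258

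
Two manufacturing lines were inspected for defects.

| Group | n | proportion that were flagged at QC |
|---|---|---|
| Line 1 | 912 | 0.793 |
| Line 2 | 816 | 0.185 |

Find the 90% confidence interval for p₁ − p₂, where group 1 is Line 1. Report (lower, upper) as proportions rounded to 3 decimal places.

SE₁ = √(p̂₁(1−p̂₁)/n₁) = √(0.7930·0.2070/912) = 0.01342; SE₂ = √(0.1850·0.8150/816) = 0.01359.
Independent samples: SE of the difference = √(SE₁² + SE₂²) = √(0.0001800964 + 0.0001846881) = 0.01910.
z* for 90% confidence is 1.645, so the margin of error is 1.645 × 0.01910 = 0.03142.
Point estimate p̂₁ − p̂₂ = 0.7930 − 0.1850 = 0.6080.
0.6080 ± 0.03142 → (0.577, 0.639).

(0.577, 0.639)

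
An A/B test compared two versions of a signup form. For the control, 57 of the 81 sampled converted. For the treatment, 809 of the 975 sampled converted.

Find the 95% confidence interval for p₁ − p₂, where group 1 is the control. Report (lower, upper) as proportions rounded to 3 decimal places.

First, p̂₁ = 57/81 = 0.7037; p̂₂ = 809/975 = 0.8297.
The two standard errors are √(0.7037×0.2963/81) = 0.05074 and √(0.8297×0.1703/975) = 0.01204.
Because the samples are independent, SE_diff = √(0.05074² + 0.01204²) = 0.05215.
Using z* = 1.960 for 95%, ME = 1.960 × 0.05215 = 0.10221.
p̂₁ − p̂₂ = -0.1260; interval -0.1260 ± 0.10221 gives (-0.228, -0.024).

(-0.228, -0.024)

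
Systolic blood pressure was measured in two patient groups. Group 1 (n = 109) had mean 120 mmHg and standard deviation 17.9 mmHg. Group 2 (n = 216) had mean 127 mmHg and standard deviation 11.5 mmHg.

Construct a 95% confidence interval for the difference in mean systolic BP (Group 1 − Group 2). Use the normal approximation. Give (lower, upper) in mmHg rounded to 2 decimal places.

SE₁ = s₁/√n₁ = 17.9/√109 = 1.7145; SE₂ = 11.5/√216 = 0.7825.
Independent samples, unequal variances: SE_diff = √(SE₁² + SE₂²) = √(2.93951025 + 0.61230625) = 1.8846.
z* = 1.960, so margin of error = 1.960 × 1.8846 = 3.6938.
Difference in means = 120 − 127 = -7.0000.
-7.0000 ± 3.6938 → (-10.69, -3.31).

(-10.69, -3.31)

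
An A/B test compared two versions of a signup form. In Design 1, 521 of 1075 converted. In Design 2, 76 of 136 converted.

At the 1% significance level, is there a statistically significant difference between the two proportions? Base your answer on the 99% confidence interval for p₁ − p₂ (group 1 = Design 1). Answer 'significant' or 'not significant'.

Sample proportions: 521/1075 = 0.4847, 76/136 = 0.5588.
Each SE is √(p̂(1−p̂)/n): √(0.4847·0.5153/1075) = 0.01524 and √(0.5588·0.4412/136) = 0.04258.
SE(p̂₁ − p̂₂) = √(SE₁² + SE₂²) = √(0.0002322576 + 0.0018130564) = 0.04523, since the two samples are independent.
At 99% confidence z* = 2.576; margin = 2.576 × 0.04523 = 0.11651.
The difference is 0.4847 − 0.5588 = -0.0741, so the interval is -0.0741 ± 0.11651 = (-0.19061, 0.04241).
The interval (-0.19061, 0.04241) contains 0, so the difference is not significant.

not significant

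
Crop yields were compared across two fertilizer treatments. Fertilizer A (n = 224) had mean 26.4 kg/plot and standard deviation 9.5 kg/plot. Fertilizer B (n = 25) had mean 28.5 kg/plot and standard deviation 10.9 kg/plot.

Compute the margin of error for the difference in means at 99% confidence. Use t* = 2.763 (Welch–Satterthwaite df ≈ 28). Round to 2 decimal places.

Per-group SEs: s₁/√n₁ = 9.5/√224 = 0.6347, s₂/√n₂ = 10.9/√25 = 2.1800.
Unpooled SE of the difference: √(0.40284409 + 4.7524) = 2.2705.
Margin of error = t* · SE = 2.763 × 2.2705 = 6.2734.

6.27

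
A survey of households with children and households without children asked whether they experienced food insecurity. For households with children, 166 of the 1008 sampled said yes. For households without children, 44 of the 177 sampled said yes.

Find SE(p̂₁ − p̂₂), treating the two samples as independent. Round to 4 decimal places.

p̂₁ = 166/1008 = 0.1647 and p̂₂ = 44/177 = 0.2486.
SE₁ = √(p̂₁(1−p̂₁)/n₁) = √(0.1647·0.8353/1008) = 0.01168; SE₂ = √(0.2486·0.7514/177) = 0.03249.
Independent samples: SE of the difference = √(SE₁² + SE₂²) = √(0.0001364224 + 0.0010556001) = 0.03453.

0.0345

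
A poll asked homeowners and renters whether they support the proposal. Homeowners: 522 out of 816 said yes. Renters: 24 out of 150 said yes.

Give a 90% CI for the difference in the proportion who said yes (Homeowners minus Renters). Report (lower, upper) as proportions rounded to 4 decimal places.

First, p̂₁ = 522/816 = 0.6397; p̂₂ = 24/150 = 0.1600.
The two standard errors are √(0.6397×0.3603/816) = 0.01681 and √(0.1600×0.8400/150) = 0.02993.
Because the samples are independent, SE_diff = √(0.01681² + 0.02993²) = 0.03433.
Using z* = 1.645 for 90%, ME = 1.645 × 0.03433 = 0.05647.
p̂₁ − p̂₂ = 0.4797; interval 0.4797 ± 0.05647 gives (0.4232, 0.5362).

(0.4232, 0.5362)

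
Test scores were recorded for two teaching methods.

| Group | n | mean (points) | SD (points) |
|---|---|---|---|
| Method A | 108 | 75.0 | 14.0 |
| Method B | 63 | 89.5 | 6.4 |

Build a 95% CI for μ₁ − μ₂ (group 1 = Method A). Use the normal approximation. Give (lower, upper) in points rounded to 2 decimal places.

(-17.58, -11.42)

Per-group SEs: s₁/√n₁ = 14.0/√108 = 1.3472, s₂/√n₂ = 6.4/√63 = 0.8063.
Unpooled SE of the difference: √(1.81494784 + 0.65011969) = 1.5701.
Margin of error = z* · SE = 1.960 × 1.5701 = 3.0774.
x̄₁ − x̄₂ = 75.0 − 89.5 = -14.5000.
CI: -14.5000 ± 3.0774 = (-17.58, -11.42).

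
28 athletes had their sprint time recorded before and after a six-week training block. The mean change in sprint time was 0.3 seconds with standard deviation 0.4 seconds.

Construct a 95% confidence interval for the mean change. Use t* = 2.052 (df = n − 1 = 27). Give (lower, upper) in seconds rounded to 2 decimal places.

This is a matched-pairs design, so SE = s_d/√n = 0.4/√28 = 0.0756.
Margin = 2.052 × 0.0756 = 0.1551; the interval is 0.3 ± 0.1551 = (0.14, 0.46).

(0.14, 0.46)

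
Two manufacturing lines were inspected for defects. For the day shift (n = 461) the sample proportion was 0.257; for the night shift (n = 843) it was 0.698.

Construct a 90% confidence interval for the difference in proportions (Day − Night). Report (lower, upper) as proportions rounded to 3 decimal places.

The two standard errors are √(0.2570×0.7430/461) = 0.02035 and √(0.6980×0.3020/843) = 0.01581.
Because the samples are independent, SE_diff = √(0.02035² + 0.01581²) = 0.02577.
Using z* = 1.645 for 90%, ME = 1.645 × 0.02577 = 0.04239.
p̂₁ − p̂₂ = -0.4410; interval -0.4410 ± 0.04239 gives (-0.483, -0.399).

(-0.483, -0.399)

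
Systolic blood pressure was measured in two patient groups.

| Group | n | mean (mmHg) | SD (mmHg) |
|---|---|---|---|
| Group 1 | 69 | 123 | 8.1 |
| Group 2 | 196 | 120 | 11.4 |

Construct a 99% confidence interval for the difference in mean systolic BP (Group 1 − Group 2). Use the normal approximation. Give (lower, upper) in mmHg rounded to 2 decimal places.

Standard errors of each mean: 8.1/√69 = 0.9751 and 11.4/√196 = 0.8143.
SE(x̄₁ − x̄₂) = √(0.9751² + 0.8143²) = 1.2704 for independent samples with unequal variances.
With z* = 2.576, the margin is 2.576 × 1.2704 = 3.2726.
x̄₁ − x̄₂ = 123 − 120 = 3.0000; the interval is 3.0000 ± 3.2726 = (-0.27, 6.27).

(-0.27, 6.27)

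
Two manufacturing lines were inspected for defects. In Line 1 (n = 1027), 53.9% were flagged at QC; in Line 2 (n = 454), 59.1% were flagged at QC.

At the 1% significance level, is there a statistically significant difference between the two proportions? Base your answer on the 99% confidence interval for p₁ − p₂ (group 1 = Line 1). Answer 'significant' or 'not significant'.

SE₁ = √(p̂₁(1−p̂₁)/n₁) = √(0.5390·0.4610/1027) = 0.01555; SE₂ = √(0.5910·0.4090/454) = 0.02307.
Independent samples: SE of the difference = √(SE₁² + SE₂²) = √(0.0002418025 + 0.0005322249) = 0.02782.
z* for 99% confidence is 2.576, so the margin of error is 2.576 × 0.02782 = 0.07166.
Point estimate p̂₁ − p̂₂ = 0.5390 − 0.5910 = -0.0520.
-0.0520 ± 0.07166 → (-0.12366, 0.01966).
The interval (-0.12366, 0.01966) contains 0, so the difference is not significant.

not significant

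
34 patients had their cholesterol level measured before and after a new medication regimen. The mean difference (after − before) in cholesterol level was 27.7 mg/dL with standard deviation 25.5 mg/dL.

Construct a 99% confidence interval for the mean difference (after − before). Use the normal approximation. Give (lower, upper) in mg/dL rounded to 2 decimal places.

(16.43, 38.97)

Paired design: SE = s_d/√n = 25.5/√34 = 4.3732.
z* = 2.576; margin of error = 2.576 × 4.3732 = 11.2654.
27.7 ± 11.2654 → (16.43, 38.97).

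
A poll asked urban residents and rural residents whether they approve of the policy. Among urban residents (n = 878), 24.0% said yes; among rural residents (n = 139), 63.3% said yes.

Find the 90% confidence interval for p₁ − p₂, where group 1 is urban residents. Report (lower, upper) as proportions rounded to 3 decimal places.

(-0.464, -0.322)

SE₁ = √(p̂₁(1−p̂₁)/n₁) = √(0.2400·0.7600/878) = 0.01441; SE₂ = √(0.6330·0.3670/139) = 0.04088.
Independent samples: SE of the difference = √(SE₁² + SE₂²) = √(0.0002076481 + 0.0016711744) = 0.04335.
z* for 90% confidence is 1.645, so the margin of error is 1.645 × 0.04335 = 0.07131.
Point estimate p̂₁ − p̂₂ = 0.2400 − 0.6330 = -0.3930.
-0.3930 ± 0.07131 → (-0.464, -0.322).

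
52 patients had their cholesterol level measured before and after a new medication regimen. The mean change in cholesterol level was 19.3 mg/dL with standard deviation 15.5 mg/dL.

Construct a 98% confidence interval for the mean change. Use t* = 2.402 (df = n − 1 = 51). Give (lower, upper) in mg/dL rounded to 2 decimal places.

Paired design: SE = s_d/√n = 15.5/√52 = 2.1495.
t* = 2.402; margin of error = 2.402 × 2.1495 = 5.1631.
19.3 ± 5.1631 → (14.14, 24.46).

(14.14, 24.46)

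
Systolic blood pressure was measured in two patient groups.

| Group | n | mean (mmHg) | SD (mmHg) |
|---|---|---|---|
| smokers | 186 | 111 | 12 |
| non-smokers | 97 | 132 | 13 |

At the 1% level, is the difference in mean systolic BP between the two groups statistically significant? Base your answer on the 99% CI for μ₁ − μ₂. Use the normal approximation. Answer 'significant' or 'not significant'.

Standard errors of each mean: 12/√186 = 0.8799 and 13/√97 = 1.3200.
SE(x̄₁ − x̄₂) = √(0.8799² + 1.3200²) = 1.5864 for independent samples with unequal variances.
With z* = 2.576, the margin is 2.576 × 1.5864 = 4.0866.
x̄₁ − x̄₂ = 111 − 132 = -21.0000; the interval is -21.0000 ± 4.0866 = (-25.0866, -16.9134).
The interval (-25.0866, -16.9134) does not contain 0, so the difference is significant.

significant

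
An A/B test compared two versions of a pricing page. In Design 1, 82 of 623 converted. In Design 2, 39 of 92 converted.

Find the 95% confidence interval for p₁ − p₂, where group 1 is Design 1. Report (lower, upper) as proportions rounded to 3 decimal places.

(-0.397, -0.188)

p̂₁ = 82/623 = 0.1316 and p̂₂ = 39/92 = 0.4239.
SE₁ = √(p̂₁(1−p̂₁)/n₁) = √(0.1316·0.8684/623) = 0.01354; SE₂ = √(0.4239·0.5761/92) = 0.05152.
Independent samples: SE of the difference = √(SE₁² + SE₂²) = √(0.0001833316 + 0.0026543104) = 0.05327.
z* for 95% confidence is 1.960, so the margin of error is 1.960 × 0.05327 = 0.10441.
Point estimate p̂₁ − p̂₂ = 0.1316 − 0.4239 = -0.2923.
-0.2923 ± 0.10441 → (-0.397, -0.188).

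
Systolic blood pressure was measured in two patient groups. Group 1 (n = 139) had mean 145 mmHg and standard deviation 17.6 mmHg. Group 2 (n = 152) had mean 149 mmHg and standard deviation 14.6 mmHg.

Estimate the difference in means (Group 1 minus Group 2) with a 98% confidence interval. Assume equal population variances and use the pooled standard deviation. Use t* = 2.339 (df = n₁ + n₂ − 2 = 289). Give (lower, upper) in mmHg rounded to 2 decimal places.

s_p = √[((n₁−1)s₁² + (n₂−1)s₂²)/(n₁+n₂−2)] = √[(138·17.6² + 151·14.6²)/289] = 16.1024.
SE = 16.1024·√(1/139 + 1/152) = 1.8898.
With t* = 2.339, margin = 2.339 × 1.8898 = 4.4202.
x̄₁ − x̄₂ = 145 − 149 = -4.0000; interval -4.0000 ± 4.4202 = (-8.42, 0.42).

(-8.42, 0.42)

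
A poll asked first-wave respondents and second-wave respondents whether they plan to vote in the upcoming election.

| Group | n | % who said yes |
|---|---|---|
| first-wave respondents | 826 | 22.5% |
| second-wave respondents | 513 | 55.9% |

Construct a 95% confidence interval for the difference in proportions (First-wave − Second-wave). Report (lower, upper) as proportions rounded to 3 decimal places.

(-0.386, -0.282)

SE₁ = √(p̂₁(1−p̂₁)/n₁) = √(0.2250·0.7750/826) = 0.01453; SE₂ = √(0.5590·0.4410/513) = 0.02192.
Independent samples: SE of the difference = √(SE₁² + SE₂²) = √(0.0002111209 + 0.0004804864) = 0.02630.
z* for 95% confidence is 1.960, so the margin of error is 1.960 × 0.02630 = 0.05155.
Point estimate p̂₁ − p̂₂ = 0.2250 − 0.5590 = -0.3340.
-0.3340 ± 0.05155 → (-0.386, -0.282).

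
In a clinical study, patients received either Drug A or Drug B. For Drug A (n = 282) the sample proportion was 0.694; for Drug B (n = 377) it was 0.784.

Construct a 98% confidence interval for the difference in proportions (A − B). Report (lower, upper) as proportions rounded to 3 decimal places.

The two standard errors are √(0.6940×0.3060/282) = 0.02744 and √(0.7840×0.2160/377) = 0.02119.
Because the samples are independent, SE_diff = √(0.02744² + 0.02119²) = 0.03467.
Using z* = 2.326 for 98%, ME = 2.326 × 0.03467 = 0.08064.
p̂₁ − p̂₂ = -0.0900; interval -0.0900 ± 0.08064 gives (-0.171, -0.009).

(-0.171, -0.009)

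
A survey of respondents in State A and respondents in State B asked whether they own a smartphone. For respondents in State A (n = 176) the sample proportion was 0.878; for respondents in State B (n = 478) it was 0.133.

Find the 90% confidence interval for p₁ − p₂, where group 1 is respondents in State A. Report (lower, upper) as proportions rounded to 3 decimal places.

(0.697, 0.793)

Each SE is √(p̂(1−p̂)/n): √(0.8780·0.1220/176) = 0.02467 and √(0.1330·0.8670/478) = 0.01553.
SE(p̂₁ − p̂₂) = √(SE₁² + SE₂²) = √(0.0006086089 + 0.0002411809) = 0.02915, since the two samples are independent.
At 90% confidence z* = 1.645; margin = 1.645 × 0.02915 = 0.04795.
The difference is 0.8780 − 0.1330 = 0.7450, so the interval is 0.7450 ± 0.04795 = (0.697, 0.793).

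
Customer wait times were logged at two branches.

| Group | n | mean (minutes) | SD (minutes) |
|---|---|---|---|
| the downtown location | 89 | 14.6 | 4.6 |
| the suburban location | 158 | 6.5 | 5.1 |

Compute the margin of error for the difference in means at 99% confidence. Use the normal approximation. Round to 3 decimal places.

1.634

Per-group SEs: s₁/√n₁ = 4.6/√89 = 0.4876, s₂/√n₂ = 5.1/√158 = 0.4057.
Unpooled SE of the difference: √(0.23775376 + 0.16459249) = 0.6343.
Margin of error = z* · SE = 2.576 × 0.6343 = 1.6340.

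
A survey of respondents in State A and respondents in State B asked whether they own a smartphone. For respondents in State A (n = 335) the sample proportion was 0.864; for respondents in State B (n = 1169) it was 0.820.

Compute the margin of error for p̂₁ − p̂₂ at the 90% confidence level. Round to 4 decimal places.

Each SE is √(p̂(1−p̂)/n): √(0.8640·0.1360/335) = 0.01873 and √(0.8200·0.1800/1169) = 0.01124.
SE(p̂₁ − p̂₂) = √(SE₁² + SE₂²) = √(0.0003508129 + 0.0001263376) = 0.02184, since the two samples are independent.
At 90% confidence z* = 1.645; margin = 1.645 × 0.02184 = 0.03593.

0.0359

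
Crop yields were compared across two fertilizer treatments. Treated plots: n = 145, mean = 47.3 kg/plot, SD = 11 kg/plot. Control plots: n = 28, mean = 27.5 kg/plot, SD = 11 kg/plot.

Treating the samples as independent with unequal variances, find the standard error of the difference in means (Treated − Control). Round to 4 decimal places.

2.2707

Per-group SEs: s₁/√n₁ = 11/√145 = 0.9135, s₂/√n₂ = 11/√28 = 2.0788.
Unpooled SE of the difference: √(0.83448225 + 4.32140944) = 2.2707.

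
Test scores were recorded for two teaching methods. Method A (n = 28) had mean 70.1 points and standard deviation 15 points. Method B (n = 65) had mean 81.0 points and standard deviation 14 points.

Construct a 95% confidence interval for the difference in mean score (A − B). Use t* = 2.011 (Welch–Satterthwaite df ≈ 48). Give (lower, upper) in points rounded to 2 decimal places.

SE₁ = s₁/√n₁ = 15/√28 = 2.8347; SE₂ = 14/√65 = 1.7365.
Independent samples, unequal variances: SE_diff = √(SE₁² + SE₂²) = √(8.03552409 + 3.01543225) = 3.3243.
t* = 2.011, so margin of error = 2.011 × 3.3243 = 6.6852.
Difference in means = 70.1 − 81.0 = -10.9000.
-10.9000 ± 6.6852 → (-17.59, -4.21).

(-17.59, -4.21)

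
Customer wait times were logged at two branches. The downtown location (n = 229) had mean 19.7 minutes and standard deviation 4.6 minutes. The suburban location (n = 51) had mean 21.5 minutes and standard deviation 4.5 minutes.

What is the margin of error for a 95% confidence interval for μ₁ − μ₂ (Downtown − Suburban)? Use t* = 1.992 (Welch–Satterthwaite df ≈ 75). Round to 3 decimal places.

Standard errors of each mean: 4.6/√229 = 0.3040 and 4.5/√51 = 0.6301.
SE(x̄₁ − x̄₂) = √(0.3040² + 0.6301²) = 0.6996 for independent samples with unequal variances.
With t* = 1.992, the margin is 1.992 × 0.6996 = 1.3936.

1.394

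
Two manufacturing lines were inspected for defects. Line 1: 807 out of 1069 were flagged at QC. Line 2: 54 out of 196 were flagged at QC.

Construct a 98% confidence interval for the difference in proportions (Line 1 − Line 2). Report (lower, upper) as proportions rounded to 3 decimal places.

(0.399, 0.560)

p̂₁ = 807/1069 = 0.7549 and p̂₂ = 54/196 = 0.2755.
SE₁ = √(p̂₁(1−p̂₁)/n₁) = √(0.7549·0.2451/1069) = 0.01316; SE₂ = √(0.2755·0.7245/196) = 0.03191.
Independent samples: SE of the difference = √(SE₁² + SE₂²) = √(0.0001731856 + 0.0010182481) = 0.03452.
z* for 98% confidence is 2.326, so the margin of error is 2.326 × 0.03452 = 0.08029.
Point estimate p̂₁ − p̂₂ = 0.7549 − 0.2755 = 0.4794.
0.4794 ± 0.08029 → (0.399, 0.560).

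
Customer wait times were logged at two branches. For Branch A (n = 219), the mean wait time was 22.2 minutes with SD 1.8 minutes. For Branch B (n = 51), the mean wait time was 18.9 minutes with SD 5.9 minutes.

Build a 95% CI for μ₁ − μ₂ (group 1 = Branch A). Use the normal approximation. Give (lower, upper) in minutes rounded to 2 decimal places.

(1.66, 4.94)

Per-group SEs: s₁/√n₁ = 1.8/√219 = 0.1216, s₂/√n₂ = 5.9/√51 = 0.8262.
Unpooled SE of the difference: √(0.01478656 + 0.68260644) = 0.8351.
Margin of error = z* · SE = 1.960 × 0.8351 = 1.6368.
x̄₁ − x̄₂ = 22.2 − 18.9 = 3.3000.
CI: 3.3000 ± 1.6368 = (1.66, 4.94).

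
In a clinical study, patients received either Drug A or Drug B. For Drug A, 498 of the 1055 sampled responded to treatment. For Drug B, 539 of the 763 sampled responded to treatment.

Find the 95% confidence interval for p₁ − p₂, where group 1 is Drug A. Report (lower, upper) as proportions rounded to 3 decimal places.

p̂₁ = 498/1055 = 0.4720 and p̂₂ = 539/763 = 0.7064.
SE₁ = √(p̂₁(1−p̂₁)/n₁) = √(0.4720·0.5280/1055) = 0.01537; SE₂ = √(0.7064·0.2936/763) = 0.01649.
Independent samples: SE of the difference = √(SE₁² + SE₂²) = √(0.0002362369 + 0.0002719201) = 0.02254.
z* for 95% confidence is 1.960, so the margin of error is 1.960 × 0.02254 = 0.04418.
Point estimate p̂₁ − p̂₂ = 0.4720 − 0.7064 = -0.2344.
-0.2344 ± 0.04418 → (-0.279, -0.190).

(-0.279, -0.190)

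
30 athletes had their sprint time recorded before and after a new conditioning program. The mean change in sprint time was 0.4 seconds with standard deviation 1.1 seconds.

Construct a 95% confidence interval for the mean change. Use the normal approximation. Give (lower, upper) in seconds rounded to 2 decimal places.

Paired design: SE = s_d/√n = 1.1/√30 = 0.2008.
z* = 1.960; margin of error = 1.960 × 0.2008 = 0.3936.
0.4 ± 0.3936 → (0.01, 0.79).

(0.01, 0.79)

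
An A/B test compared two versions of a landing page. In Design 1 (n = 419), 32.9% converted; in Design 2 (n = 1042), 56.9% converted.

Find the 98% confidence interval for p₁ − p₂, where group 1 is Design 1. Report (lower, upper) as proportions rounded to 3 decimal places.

The two standard errors are √(0.3290×0.6710/419) = 0.02295 and √(0.5690×0.4310/1042) = 0.01534.
Because the samples are independent, SE_diff = √(0.02295² + 0.01534²) = 0.02760.
Using z* = 2.326 for 98%, ME = 2.326 × 0.02760 = 0.06420.
p̂₁ − p̂₂ = -0.2400; interval -0.2400 ± 0.06420 gives (-0.304, -0.176).

(-0.304, -0.176)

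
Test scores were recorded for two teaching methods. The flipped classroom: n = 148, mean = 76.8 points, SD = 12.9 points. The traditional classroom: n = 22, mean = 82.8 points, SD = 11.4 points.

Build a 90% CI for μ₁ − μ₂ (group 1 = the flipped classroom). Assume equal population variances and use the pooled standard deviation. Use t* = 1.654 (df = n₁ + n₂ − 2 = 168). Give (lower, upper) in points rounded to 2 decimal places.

(-10.81, -1.19)

s_p = √[((n₁−1)s₁² + (n₂−1)s₂²)/(n₁+n₂−2)] = √[(147·12.9² + 21·11.4²)/168] = 12.7222.
SE = 12.7222·√(1/148 + 1/22) = 2.9070.
With t* = 1.654, margin = 1.654 × 2.9070 = 4.8082.
x̄₁ − x̄₂ = 76.8 − 82.8 = -6.0000; interval -6.0000 ± 4.8082 = (-10.81, -1.19).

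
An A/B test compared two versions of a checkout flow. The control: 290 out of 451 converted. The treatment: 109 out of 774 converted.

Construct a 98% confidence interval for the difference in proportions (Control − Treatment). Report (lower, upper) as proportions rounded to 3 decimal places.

(0.442, 0.562)

First, p̂₁ = 290/451 = 0.6430; p̂₂ = 109/774 = 0.1408.
The two standard errors are √(0.6430×0.3570/451) = 0.02256 and √(0.1408×0.8592/774) = 0.01250.
Because the samples are independent, SE_diff = √(0.02256² + 0.01250²) = 0.02579.
Using z* = 2.326 for 98%, ME = 2.326 × 0.02579 = 0.05999.
p̂₁ − p̂₂ = 0.5022; interval 0.5022 ± 0.05999 gives (0.442, 0.562).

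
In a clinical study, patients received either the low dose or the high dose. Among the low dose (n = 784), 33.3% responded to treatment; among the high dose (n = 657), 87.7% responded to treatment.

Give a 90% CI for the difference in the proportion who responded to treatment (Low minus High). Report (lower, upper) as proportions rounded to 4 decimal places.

(-0.5788, -0.5092)

The two standard errors are √(0.3330×0.6670/784) = 0.01683 and √(0.8770×0.1230/657) = 0.01281.
Because the samples are independent, SE_diff = √(0.01683² + 0.01281²) = 0.02115.
Using z* = 1.645 for 90%, ME = 1.645 × 0.02115 = 0.03479.
p̂₁ − p̂₂ = -0.5440; interval -0.5440 ± 0.03479 gives (-0.5788, -0.5092).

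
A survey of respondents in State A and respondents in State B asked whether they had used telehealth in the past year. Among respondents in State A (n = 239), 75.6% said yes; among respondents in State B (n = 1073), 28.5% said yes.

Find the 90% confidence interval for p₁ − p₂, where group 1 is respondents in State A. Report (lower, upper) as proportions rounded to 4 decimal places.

SE₁ = √(p̂₁(1−p̂₁)/n₁) = √(0.7560·0.2440/239) = 0.02778; SE₂ = √(0.2850·0.7150/1073) = 0.01378.
Independent samples: SE of the difference = √(SE₁² + SE₂²) = √(0.0007717284 + 0.0001898884) = 0.03101.
z* for 90% confidence is 1.645, so the margin of error is 1.645 × 0.03101 = 0.05101.
Point estimate p̂₁ − p̂₂ = 0.7560 − 0.2850 = 0.4710.
0.4710 ± 0.05101 → (0.4200, 0.5220).

(0.4200, 0.5220)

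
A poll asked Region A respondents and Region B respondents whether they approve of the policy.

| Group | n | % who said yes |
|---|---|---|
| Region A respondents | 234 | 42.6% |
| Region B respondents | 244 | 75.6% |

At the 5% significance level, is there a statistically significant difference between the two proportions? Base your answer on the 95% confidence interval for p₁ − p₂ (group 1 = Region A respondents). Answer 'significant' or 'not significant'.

significant

The two standard errors are √(0.4260×0.5740/234) = 0.03233 and √(0.7560×0.2440/244) = 0.02750.
Because the samples are independent, SE_diff = √(0.03233² + 0.02750²) = 0.04244.
Using z* = 1.960 for 95%, ME = 1.960 × 0.04244 = 0.08318.
p̂₁ − p̂₂ = -0.3300; interval -0.3300 ± 0.08318 gives (-0.41318, -0.24682).
The interval (-0.41318, -0.24682) does not contain 0, so the difference is significant.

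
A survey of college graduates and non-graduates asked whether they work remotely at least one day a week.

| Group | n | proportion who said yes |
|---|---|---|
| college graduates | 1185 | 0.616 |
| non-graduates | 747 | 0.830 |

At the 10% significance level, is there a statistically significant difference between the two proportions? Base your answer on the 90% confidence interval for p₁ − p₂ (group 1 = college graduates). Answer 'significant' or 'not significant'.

significant

The two standard errors are √(0.6160×0.3840/1185) = 0.01413 and √(0.8300×0.1700/747) = 0.01374.
Because the samples are independent, SE_diff = √(0.01413² + 0.01374²) = 0.01971.
Using z* = 1.645 for 90%, ME = 1.645 × 0.01971 = 0.03242.
p̂₁ − p̂₂ = -0.2140; interval -0.2140 ± 0.03242 gives (-0.24642, -0.18158).
The interval (-0.24642, -0.18158) does not contain 0, so the difference is significant.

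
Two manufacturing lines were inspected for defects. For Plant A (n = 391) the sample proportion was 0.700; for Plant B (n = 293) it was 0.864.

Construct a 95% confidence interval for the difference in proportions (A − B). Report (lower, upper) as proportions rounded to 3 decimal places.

Each SE is √(p̂(1−p̂)/n): √(0.7000·0.3000/391) = 0.02318 and √(0.8640·0.1360/293) = 0.02003.
SE(p̂₁ − p̂₂) = √(SE₁² + SE₂²) = √(0.0005373124 + 0.0004012009) = 0.03064, since the two samples are independent.
At 95% confidence z* = 1.960; margin = 1.960 × 0.03064 = 0.06005.
The difference is 0.7000 − 0.8640 = -0.1640, so the interval is -0.1640 ± 0.06005 = (-0.224, -0.104).

(-0.224, -0.104)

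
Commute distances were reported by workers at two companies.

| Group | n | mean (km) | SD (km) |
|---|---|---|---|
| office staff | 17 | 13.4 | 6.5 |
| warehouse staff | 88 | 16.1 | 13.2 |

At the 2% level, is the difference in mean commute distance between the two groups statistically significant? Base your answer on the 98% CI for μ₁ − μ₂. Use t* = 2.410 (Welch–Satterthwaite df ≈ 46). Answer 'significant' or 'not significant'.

Standard errors of each mean: 6.5/√17 = 1.5765 and 13.2/√88 = 1.4071.
SE(x̄₁ − x̄₂) = √(1.5765² + 1.4071²) = 2.1131 for independent samples with unequal variances.
With t* = 2.410, the margin is 2.410 × 2.1131 = 5.0926.
x̄₁ − x̄₂ = 13.4 − 16.1 = -2.7000; the interval is -2.7000 ± 5.0926 = (-7.7926, 2.3926).
The interval (-7.7926, 2.3926) contains 0, so the difference is not significant.

not significant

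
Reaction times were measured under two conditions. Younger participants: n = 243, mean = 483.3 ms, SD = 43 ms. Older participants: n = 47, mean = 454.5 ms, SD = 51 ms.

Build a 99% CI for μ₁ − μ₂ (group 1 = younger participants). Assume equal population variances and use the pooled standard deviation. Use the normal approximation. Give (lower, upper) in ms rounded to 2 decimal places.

(10.59, 47.01)

Pooled variance s_p² = [242·43² + 46·51²] / (243+47−2) = 1969.1111, so s_p = 44.3747.
SE_diff = s_p·√(1/n₁ + 1/n₂) = 44.3747·√(1/243 + 1/47) = 7.0710.
z* = 2.576; margin = 2.576 × 7.0710 = 18.2149.
Difference = 483.3 − 454.5 = 28.8000.
28.8000 ± 18.2149 → (10.59, 47.01).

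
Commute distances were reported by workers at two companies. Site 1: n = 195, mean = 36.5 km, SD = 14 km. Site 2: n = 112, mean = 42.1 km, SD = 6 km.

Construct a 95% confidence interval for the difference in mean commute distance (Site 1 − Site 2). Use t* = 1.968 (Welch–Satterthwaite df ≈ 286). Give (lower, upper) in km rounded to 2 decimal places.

Standard errors of each mean: 14/√195 = 1.0026 and 6/√112 = 0.5669.
SE(x̄₁ − x̄₂) = √(1.0026² + 0.5669²) = 1.1518 for independent samples with unequal variances.
With t* = 1.968, the margin is 1.968 × 1.1518 = 2.2667.
x̄₁ − x̄₂ = 36.5 − 42.1 = -5.6000; the interval is -5.6000 ± 2.2667 = (-7.87, -3.33).

(-7.87, -3.33)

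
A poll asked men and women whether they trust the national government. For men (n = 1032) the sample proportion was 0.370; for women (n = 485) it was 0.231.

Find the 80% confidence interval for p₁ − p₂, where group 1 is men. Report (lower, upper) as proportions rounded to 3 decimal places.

The two standard errors are √(0.3700×0.6300/1032) = 0.01503 and √(0.2310×0.7690/485) = 0.01914.
Because the samples are independent, SE_diff = √(0.01503² + 0.01914²) = 0.02434.
Using z* = 1.282 for 80%, ME = 1.282 × 0.02434 = 0.03120.
p̂₁ − p̂₂ = 0.1390; interval 0.1390 ± 0.03120 gives (0.108, 0.170).

(0.108, 0.170)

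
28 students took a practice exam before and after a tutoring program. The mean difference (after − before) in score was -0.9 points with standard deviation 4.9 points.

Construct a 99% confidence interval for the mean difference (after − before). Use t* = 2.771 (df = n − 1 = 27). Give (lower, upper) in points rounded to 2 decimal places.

(-3.47, 1.67)

This is a matched-pairs design, so SE = s_d/√n = 4.9/√28 = 0.9260.
Margin = 2.771 × 0.9260 = 2.5659; the interval is -0.9 ± 2.5659 = (-3.47, 1.67).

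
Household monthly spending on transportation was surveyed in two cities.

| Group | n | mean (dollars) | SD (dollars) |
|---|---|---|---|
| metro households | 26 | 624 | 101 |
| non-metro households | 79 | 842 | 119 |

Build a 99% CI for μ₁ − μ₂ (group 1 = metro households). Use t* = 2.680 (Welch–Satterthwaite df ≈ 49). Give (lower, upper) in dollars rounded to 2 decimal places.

(-282.07, -153.93)

Per-group SEs: s₁/√n₁ = 101/√26 = 19.8077, s₂/√n₂ = 119/√79 = 13.3885.
Unpooled SE of the difference: √(392.34497929 + 179.25193225) = 23.9081.
Margin of error = t* · SE = 2.680 × 23.9081 = 64.0737.
x̄₁ − x̄₂ = 624 − 842 = -218.0000.
CI: -218.0000 ± 64.0737 = (-282.07, -153.93).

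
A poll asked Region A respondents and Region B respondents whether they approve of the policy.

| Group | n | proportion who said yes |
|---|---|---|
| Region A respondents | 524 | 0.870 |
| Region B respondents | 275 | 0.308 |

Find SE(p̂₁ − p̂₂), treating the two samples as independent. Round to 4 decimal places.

0.0315

SE₁ = √(p̂₁(1−p̂₁)/n₁) = √(0.8700·0.1300/524) = 0.01469; SE₂ = √(0.3080·0.6920/275) = 0.02784.
Independent samples: SE of the difference = √(SE₁² + SE₂²) = √(0.0002157961 + 0.0007750656) = 0.03148.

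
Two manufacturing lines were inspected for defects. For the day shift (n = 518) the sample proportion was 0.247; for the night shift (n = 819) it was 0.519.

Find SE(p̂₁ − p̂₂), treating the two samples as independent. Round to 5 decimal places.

Each SE is √(p̂(1−p̂)/n): √(0.2470·0.7530/518) = 0.01895 and √(0.5190·0.4810/819) = 0.01746.
SE(p̂₁ − p̂₂) = √(SE₁² + SE₂²) = √(0.0003591025 + 0.0003048516) = 0.02577, since the two samples are independent.

0.02577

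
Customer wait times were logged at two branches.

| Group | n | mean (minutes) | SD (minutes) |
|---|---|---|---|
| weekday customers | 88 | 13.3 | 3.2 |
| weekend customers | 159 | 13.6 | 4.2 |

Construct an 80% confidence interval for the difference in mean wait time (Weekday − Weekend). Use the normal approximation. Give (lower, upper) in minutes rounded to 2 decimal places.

SE₁ = s₁/√n₁ = 3.2/√88 = 0.3411; SE₂ = 4.2/√159 = 0.3331.
Independent samples, unequal variances: SE_diff = √(SE₁² + SE₂²) = √(0.11634921 + 0.11095561) = 0.4768.
z* = 1.282, so margin of error = 1.282 × 0.4768 = 0.6113.
Difference in means = 13.3 − 13.6 = -0.3000.
-0.3000 ± 0.6113 → (-0.91, 0.31).

(-0.91, 0.31)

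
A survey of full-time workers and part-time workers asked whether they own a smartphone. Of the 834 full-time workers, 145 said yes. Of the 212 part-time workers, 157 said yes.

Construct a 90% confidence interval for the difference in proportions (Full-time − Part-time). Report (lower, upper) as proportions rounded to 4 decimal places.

(-0.6207, -0.5127)

Sample proportions: 145/834 = 0.1739, 157/212 = 0.7406.
Each SE is √(p̂(1−p̂)/n): √(0.1739·0.8261/834) = 0.01312 and √(0.7406·0.2594/212) = 0.03010.
SE(p̂₁ − p̂₂) = √(SE₁² + SE₂²) = √(0.0001721344 + 0.00090601) = 0.03284, since the two samples are independent.
At 90% confidence z* = 1.645; margin = 1.645 × 0.03284 = 0.05402.
The difference is 0.1739 − 0.7406 = -0.5667, so the interval is -0.5667 ± 0.05402 = (-0.6207, -0.5127).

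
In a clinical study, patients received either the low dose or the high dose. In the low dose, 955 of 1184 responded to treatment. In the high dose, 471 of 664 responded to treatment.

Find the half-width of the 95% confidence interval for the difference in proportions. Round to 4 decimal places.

0.0412

p̂₁ = 955/1184 = 0.8066 and p̂₂ = 471/664 = 0.7093.
SE₁ = √(p̂₁(1−p̂₁)/n₁) = √(0.8066·0.1934/1184) = 0.01148; SE₂ = √(0.7093·0.2907/664) = 0.01762.
Independent samples: SE of the difference = √(SE₁² + SE₂²) = √(0.0001317904 + 0.0003104644) = 0.02103.
z* for 95% confidence is 1.960, so the margin of error is 1.960 × 0.02103 = 0.04122.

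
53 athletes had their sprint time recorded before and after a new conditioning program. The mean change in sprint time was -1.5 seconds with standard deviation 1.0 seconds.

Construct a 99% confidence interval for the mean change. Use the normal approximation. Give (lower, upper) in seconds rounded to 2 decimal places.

Paired design: SE = s_d/√n = 1.0/√53 = 0.1374.
z* = 2.576; margin of error = 2.576 × 0.1374 = 0.3539.
-1.5 ± 0.3539 → (-1.85, -1.15).

(-1.85, -1.15)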